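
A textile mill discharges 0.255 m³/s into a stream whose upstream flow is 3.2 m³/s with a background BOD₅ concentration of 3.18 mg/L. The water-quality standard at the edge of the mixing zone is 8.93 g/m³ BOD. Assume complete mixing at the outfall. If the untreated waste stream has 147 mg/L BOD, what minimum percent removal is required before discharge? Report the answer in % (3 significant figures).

Mass balance: 8.93·3.455 = 0.255·Cₑ + 3.2·3.18.
Cₑ = (30.85 − 10.18) / 0.255 = 81.09 mg/L.
Required removal = 1 − 81.09/147 = 44.84 %.

44.8 %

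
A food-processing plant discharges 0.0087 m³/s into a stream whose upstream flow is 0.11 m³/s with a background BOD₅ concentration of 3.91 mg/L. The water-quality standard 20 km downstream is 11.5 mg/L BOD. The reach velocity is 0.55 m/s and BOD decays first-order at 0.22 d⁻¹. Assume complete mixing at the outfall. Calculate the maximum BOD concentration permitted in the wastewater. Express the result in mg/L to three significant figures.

123 mg/L

Travel time to the compliance point: t = 2e+04/0.55 = 3.636e+04 s = 0.4209 d; decay factor exp(−0.22·0.4209) = 0.9116.
So the concentration just after mixing may be at most 11.5/0.9116 = 12.62 mg/L.
Mass balance: 12.62·0.1187 = 0.0087·Cₑ + 0.11·3.91.
Cₑ = (1.497 − 0.4301) / 0.0087 = 122.7 mg/L.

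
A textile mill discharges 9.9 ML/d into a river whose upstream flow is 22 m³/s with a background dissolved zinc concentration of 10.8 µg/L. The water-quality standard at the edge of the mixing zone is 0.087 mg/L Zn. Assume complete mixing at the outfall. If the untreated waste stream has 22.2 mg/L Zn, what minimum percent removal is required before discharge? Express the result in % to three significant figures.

33.7 %

9.9 ML/d = 0.1146 m³/s.
10.8 µg/L = 0.0108 mg/L.
Mass balance: 0.087·22.11 = 0.1146·Cₑ + 22·0.0108.
Cₑ = (1.924 − 0.2376) / 0.1146 = 14.72 mg/L.
Required removal = 1 − 14.72/22.2 = 33.71 %.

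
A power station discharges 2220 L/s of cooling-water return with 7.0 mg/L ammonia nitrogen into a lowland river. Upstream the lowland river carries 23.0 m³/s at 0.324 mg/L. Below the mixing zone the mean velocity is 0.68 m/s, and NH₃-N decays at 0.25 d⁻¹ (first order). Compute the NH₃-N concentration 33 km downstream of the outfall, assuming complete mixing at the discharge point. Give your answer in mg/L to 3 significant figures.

0.792 mg/L

2220 L/s = 2.22 m³/s.
After complete mixing, C₀ = (2.22·7 + 23·0.324) / 25.22 = 0.9117 mg/L.
Travel time t = 3.3e+04 m / 0.68 m/s = 4.853e+04 s = 0.5617 d.
C = 0.9117·exp(−0.25·0.5617) = 0.9117·0.869 = 0.7922 mg/L.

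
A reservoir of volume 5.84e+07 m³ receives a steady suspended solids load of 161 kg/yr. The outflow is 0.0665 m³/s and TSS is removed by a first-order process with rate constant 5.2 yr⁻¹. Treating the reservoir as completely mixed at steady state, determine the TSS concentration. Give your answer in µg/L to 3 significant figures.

Outflow Q = 0.0665 m³/s × 3.156e+07 s/yr = 2.099e+06 m³/yr.
Steady-state CSTR mass balance: W = Q·C + k·V·C, so C = W/(Q + kV).
Q + kV = 2.099e+06 + 5.2·5.84e+07 = 3.058e+08 m³/yr.
C = 161/3.058e+08 = 5.265e-07 kg/m³ = 0.0005265 mg/L = 0.5265 µg/L.

0.527 µg/L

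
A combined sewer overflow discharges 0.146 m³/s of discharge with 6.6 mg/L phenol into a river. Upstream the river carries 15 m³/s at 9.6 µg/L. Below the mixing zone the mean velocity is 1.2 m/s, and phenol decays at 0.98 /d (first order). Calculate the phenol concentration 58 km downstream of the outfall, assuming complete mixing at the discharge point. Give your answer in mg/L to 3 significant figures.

9.6 µg/L = 0.0096 mg/L.
After complete mixing, C₀ = (0.146·6.6 + 15·0.0096) / 15.15 = 0.07313 mg/L.
Travel time t = 5.8e+04 m / 1.2 m/s = 4.833e+04 s = 0.5594 d.
C = 0.07313·exp(−0.98·0.5594) = 0.07313·0.578 = 0.04227 mg/L.

0.0423 mg/L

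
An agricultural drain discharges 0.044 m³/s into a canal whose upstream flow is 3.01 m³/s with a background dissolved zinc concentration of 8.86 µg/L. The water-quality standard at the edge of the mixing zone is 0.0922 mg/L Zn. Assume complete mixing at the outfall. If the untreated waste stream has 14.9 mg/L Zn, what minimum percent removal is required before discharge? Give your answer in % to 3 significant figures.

61.1 %

8.86 µg/L = 0.00886 mg/L.
Mass balance: 0.0922·3.054 = 0.044·Cₑ + 3.01·0.00886.
Cₑ = (0.2816 − 0.02667) / 0.044 = 5.793 mg/L.
Required removal = 1 − 5.793/14.9 = 61.12 %.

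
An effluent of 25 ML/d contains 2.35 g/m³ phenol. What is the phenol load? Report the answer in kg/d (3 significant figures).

58.8 kg/d

25 ML/d = 0.2894 m³/s.
Mass flux = Q·C = 0.2894 m³/s × 2.35 g/m³ = 0.68 g/s.
= 0.68 g/s × 86.4 = 58.75 kg/d.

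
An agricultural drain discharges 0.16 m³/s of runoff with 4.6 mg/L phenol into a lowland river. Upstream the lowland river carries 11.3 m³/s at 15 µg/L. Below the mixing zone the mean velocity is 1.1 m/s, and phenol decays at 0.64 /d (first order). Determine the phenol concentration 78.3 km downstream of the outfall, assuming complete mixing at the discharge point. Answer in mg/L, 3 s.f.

15 µg/L = 0.015 mg/L.
After complete mixing, C₀ = (0.16·4.6 + 11.3·0.015) / 11.46 = 0.07901 mg/L.
Travel time t = 7.83e+04 m / 1.1 m/s = 7.118e+04 s = 0.8239 d.
C = 0.07901·exp(−0.64·0.8239) = 0.07901·0.5902 = 0.04664 mg/L.

0.0466 mg/L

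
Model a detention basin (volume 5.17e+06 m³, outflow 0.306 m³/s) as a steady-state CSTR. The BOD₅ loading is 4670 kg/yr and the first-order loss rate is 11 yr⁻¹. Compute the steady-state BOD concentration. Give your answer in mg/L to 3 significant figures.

0.0702 mg/L

Outflow Q = 0.306 m³/s × 3.156e+07 s/yr = 9.657e+06 m³/yr.
Steady-state CSTR mass balance: W = Q·C + k·V·C, so C = W/(Q + kV).
Q + kV = 9.657e+06 + 11·5.17e+06 = 6.653e+07 m³/yr.
C = 4670/6.653e+07 = 7.02e-05 kg/m³ = 0.0702 mg/L.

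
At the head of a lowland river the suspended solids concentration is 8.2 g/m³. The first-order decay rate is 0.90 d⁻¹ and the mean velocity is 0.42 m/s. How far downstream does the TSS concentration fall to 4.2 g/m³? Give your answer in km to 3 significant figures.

27.0 km

From C = C₀·e^(−kt), t = ln(C₀/C)/k = ln(8.2/4.2)/0.90 = 0.669/0.90 = 0.7434 d.
Distance = v·t = 0.42 m/s × 6.423e+04 s = 2.698e+04 m = 26.98 km.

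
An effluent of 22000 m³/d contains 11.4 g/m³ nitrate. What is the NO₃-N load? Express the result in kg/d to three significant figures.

22000 m³/d = 0.2546 m³/s.
Mass flux = Q·C = 0.2546 m³/s × 11.4 g/m³ = 2.903 g/s.
= 2.903 g/s × 86.4 = 250.8 kg/d.

251 kg/d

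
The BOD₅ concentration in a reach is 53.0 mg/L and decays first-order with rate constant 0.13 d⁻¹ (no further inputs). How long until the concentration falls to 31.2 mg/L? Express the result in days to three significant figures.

4.08 d

t = ln(C₀/C)/k = ln(53.0/31.2)/0.13 = 0.5299/0.13 = 4.076 d.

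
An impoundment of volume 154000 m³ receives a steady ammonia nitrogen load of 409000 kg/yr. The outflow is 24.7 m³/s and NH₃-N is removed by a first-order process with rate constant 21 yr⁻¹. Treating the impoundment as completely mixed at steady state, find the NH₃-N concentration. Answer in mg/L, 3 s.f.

Outflow Q = 24.7 m³/s × 3.156e+07 s/yr = 7.795e+08 m³/yr.
Steady-state CSTR mass balance: W = Q·C + k·V·C, so C = W/(Q + kV).
Q + kV = 7.795e+08 + 21·154000 = 7.827e+08 m³/yr.
C = 409000/7.827e+08 = 0.0005225 kg/m³ = 0.5225 mg/L.

0.523 mg/L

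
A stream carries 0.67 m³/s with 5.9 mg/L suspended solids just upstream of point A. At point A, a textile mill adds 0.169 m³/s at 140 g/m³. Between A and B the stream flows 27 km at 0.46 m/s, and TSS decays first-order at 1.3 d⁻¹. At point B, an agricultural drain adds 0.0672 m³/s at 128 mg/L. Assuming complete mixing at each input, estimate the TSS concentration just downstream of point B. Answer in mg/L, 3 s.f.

22.1 mg/L

After input A: C = (0.67·5.9 + 0.169·140) / 0.839 = 32.91 mg/L.
Over the 27 km reach to input B (t = 5.87e+04 s = 0.6793 d), decay gives C = 32.91·exp(−1.3·0.6793) = 13.61 mg/L.
After input B: C = (0.839·13.61 + 0.0672·128) / 0.9062 = 22.09 mg/L.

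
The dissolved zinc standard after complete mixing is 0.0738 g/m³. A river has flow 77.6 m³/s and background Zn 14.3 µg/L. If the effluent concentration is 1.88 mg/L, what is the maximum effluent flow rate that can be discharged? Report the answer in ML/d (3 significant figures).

14.3 µg/L = 0.0143 mg/L.
Mass balance at complete mixing: C_std·(Q_w + Q_r) = Q_w·C_e + Q_r·C_b.
Rearranging, Q_w = Q_r·(C_std − C_b)/(C_e − C_std) = 77.6·(0.0738 − 0.0143) / (1.88 − 0.0738) = 2.556 m³/s.
= 220.9 ML/d.

221 ML/d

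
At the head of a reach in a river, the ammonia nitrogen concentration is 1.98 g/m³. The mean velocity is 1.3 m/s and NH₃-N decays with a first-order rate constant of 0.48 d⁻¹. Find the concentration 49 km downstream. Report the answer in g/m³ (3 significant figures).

1.61 g/m³

Travel time t = 49 km / 1.3 m/s = 4.9e+04/1.3 = 3.769e+04 s = 0.4363 d.
First-order decay: C = 1.98·exp(−0.48·0.4363) = 1.98·0.8111 = 1.606 g/m³.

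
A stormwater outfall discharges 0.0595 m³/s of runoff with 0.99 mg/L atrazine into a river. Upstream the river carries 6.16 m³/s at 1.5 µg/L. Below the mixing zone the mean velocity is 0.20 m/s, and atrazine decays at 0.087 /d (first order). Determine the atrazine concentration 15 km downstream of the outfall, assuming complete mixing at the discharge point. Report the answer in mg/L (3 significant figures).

0.0102 mg/L

1.5 µg/L = 0.0015 mg/L.
After complete mixing, C₀ = (0.0595·0.99 + 6.16·0.0015) / 6.22 = 0.01096 mg/L.
Travel time t = 1.5e+04 m / 0.20 m/s = 7.5e+04 s = 0.8681 d.
C = 0.01096·exp(−0.087·0.8681) = 0.01096·0.9273 = 0.01016 mg/L.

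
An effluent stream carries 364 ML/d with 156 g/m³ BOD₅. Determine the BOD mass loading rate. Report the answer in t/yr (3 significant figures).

364 ML/d = 4.213 m³/s.
Mass flux = Q·C = 4.213 m³/s × 156 g/m³ = 657.2 g/s.
= 657.2 g/s × 31.56 = 2.074e+04 t/yr.

20700 t/yr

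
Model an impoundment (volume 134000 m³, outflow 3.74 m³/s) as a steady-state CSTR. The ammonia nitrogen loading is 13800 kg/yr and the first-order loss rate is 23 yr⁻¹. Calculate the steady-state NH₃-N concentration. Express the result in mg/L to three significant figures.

Outflow Q = 3.74 m³/s × 3.156e+07 s/yr = 1.18e+08 m³/yr.
Steady-state CSTR mass balance: W = Q·C + k·V·C, so C = W/(Q + kV).
Q + kV = 1.18e+08 + 23·134000 = 1.211e+08 m³/yr.
C = 13800/1.211e+08 = 0.0001139 kg/m³ = 0.1139 mg/L.

0.114 mg/L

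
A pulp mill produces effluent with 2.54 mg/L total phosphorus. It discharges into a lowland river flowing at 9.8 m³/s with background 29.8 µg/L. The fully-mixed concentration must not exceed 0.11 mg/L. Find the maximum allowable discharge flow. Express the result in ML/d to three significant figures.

27.9 ML/d

29.8 µg/L = 0.0298 mg/L.
Mass balance at complete mixing: C_std·(Q_w + Q_r) = Q_w·C_e + Q_r·C_b.
Rearranging, Q_w = Q_r·(C_std − C_b)/(C_e − C_std) = 9.8·(0.11 − 0.0298) / (2.54 − 0.11) = 0.3234 m³/s.
= 27.95 ML/d.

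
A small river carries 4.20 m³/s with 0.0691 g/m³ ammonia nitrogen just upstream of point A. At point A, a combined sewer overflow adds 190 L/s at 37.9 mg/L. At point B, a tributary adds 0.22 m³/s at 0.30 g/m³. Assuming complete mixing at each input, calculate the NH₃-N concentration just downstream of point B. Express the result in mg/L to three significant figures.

1.64 mg/L

190 L/s = 0.19 m³/s.
After input A: C = (4.2·0.0691 + 0.19·37.9) / 4.39 = 1.706 mg/L.
After input B: C = (4.39·1.706 + 0.22·0.3) / 4.61 = 1.639 mg/L.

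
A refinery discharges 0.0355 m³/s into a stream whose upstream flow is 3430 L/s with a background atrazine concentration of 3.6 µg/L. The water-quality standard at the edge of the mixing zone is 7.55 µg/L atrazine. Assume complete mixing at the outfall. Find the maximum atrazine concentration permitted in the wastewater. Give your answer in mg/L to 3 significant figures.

0.389 mg/L

3430 L/s = 3.43 m³/s.
3.6 µg/L = 0.0036 mg/L.
7.55 µg/L = 0.00755 mg/L.
Mass balance: 0.00755·3.466 = 0.0355·Cₑ + 3.43·0.0036.
Cₑ = (0.02616 − 0.01235) / 0.0355 = 0.3892 mg/L.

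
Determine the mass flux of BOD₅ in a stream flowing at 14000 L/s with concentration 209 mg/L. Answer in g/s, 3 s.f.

2930 g/s

14000 L/s = 14 m³/s.
Mass flux = Q·C = 14 m³/s × 209 g/m³ = 2926 g/s.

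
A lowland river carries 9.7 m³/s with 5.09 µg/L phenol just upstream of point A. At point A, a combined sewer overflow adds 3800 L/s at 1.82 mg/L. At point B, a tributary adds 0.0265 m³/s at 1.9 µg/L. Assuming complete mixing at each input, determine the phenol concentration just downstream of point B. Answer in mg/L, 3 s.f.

0.515 mg/L

5.09 µg/L = 0.00509 mg/L.
3800 L/s = 3.8 m³/s.
After input A: C = (9.7·0.00509 + 3.8·1.82) / 13.5 = 0.516 mg/L.
1.9 µg/L = 0.0019 mg/L.
After input B: C = (13.5·0.516 + 0.0265·0.0019) / 13.53 = 0.5149 mg/L.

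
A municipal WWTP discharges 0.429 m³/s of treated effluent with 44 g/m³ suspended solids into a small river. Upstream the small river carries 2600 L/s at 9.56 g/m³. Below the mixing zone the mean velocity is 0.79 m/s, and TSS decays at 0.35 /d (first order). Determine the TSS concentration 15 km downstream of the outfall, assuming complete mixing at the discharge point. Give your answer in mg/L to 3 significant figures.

2600 L/s = 2.6 m³/s.
After complete mixing, C₀ = (0.429·44 + 2.6·9.56) / 3.029 = 14.44 mg/L.
Travel time t = 1.5e+04 m / 0.79 m/s = 1.899e+04 s = 0.2198 d.
C = 14.44·exp(−0.35·0.2198) = 14.44·0.926 = 13.37 mg/L.

13.4 mg/L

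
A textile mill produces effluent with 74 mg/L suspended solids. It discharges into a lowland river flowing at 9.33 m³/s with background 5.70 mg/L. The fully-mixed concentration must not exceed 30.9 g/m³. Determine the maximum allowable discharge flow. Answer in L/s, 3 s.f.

5460 L/s

Mass balance at complete mixing: C_std·(Q_w + Q_r) = Q_w·C_e + Q_r·C_b.
Rearranging, Q_w = Q_r·(C_std − C_b)/(C_e − C_std) = 9.33·(30.9 − 5.7) / (74 − 30.9) = 5.455 m³/s.
= 5455 L/s.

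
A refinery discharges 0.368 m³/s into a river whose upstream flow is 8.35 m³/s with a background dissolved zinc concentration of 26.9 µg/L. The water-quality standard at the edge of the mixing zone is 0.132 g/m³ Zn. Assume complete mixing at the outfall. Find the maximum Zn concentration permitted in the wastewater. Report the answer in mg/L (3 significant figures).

26.9 µg/L = 0.0269 mg/L.
Mass balance: 0.132·8.718 = 0.368·Cₑ + 8.35·0.0269.
Cₑ = (1.151 − 0.2246) / 0.368 = 2.517 mg/L.

2.52 mg/L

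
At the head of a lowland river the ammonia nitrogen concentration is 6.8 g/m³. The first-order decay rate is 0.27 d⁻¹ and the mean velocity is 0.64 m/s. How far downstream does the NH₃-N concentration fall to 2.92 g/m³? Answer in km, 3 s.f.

173 km

From C = C₀·e^(−kt), t = ln(C₀/C)/k = ln(6.8/2.92)/0.27 = 0.8453/0.27 = 3.131 d.
Distance = v·t = 0.64 m/s × 2.705e+05 s = 1.731e+05 m = 173.1 km.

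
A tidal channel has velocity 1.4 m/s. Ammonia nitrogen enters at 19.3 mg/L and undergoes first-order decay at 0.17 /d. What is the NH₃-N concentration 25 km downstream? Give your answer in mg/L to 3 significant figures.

Travel time t = 25 km / 1.4 m/s = 2.5e+04/1.4 = 1.786e+04 s = 0.2067 d.
First-order decay: C = 19.3·exp(−0.17·0.2067) = 19.3·0.9655 = 18.63 mg/L.

18.6 mg/L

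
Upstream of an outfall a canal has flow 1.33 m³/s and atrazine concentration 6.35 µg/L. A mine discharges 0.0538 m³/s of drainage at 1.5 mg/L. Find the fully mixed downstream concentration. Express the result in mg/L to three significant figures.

6.35 µg/L = 0.00635 mg/L.
By mass balance at complete mixing, C = (0.0538·1.5 + 1.33·0.00635) / (0.0538 + 1.33) = 0.08915/1.384 = 0.06442 mg/L.

0.0644 mg/L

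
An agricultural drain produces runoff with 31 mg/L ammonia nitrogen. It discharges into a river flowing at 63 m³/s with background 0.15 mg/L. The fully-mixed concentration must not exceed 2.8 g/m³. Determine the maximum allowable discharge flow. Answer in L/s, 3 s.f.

Mass balance at complete mixing: C_std·(Q_w + Q_r) = Q_w·C_e + Q_r·C_b.
Rearranging, Q_w = Q_r·(C_std − C_b)/(C_e − C_std) = 63·(2.8 − 0.15) / (31 − 2.8) = 5.92 m³/s.
= 5920 L/s.

5920 L/s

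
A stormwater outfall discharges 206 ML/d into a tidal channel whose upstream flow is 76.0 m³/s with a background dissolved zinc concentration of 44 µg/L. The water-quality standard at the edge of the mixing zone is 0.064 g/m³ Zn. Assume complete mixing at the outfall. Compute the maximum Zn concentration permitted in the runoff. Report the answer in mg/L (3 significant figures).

206 ML/d = 2.384 m³/s.
44 µg/L = 0.044 mg/L.
Mass balance: 0.064·78.38 = 2.384·Cₑ + 76·0.044.
Cₑ = (5.017 − 3.344) / 2.384 = 0.7015 mg/L.

0.702 mg/L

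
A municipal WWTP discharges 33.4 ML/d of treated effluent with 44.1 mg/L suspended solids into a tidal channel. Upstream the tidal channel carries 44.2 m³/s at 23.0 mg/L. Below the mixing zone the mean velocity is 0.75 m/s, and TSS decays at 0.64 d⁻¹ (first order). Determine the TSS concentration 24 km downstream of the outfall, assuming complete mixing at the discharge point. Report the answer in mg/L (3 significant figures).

33.4 ML/d = 0.3866 m³/s.
After complete mixing, C₀ = (0.3866·44.1 + 44.2·23) / 44.59 = 23.18 mg/L.
Travel time t = 2.4e+04 m / 0.75 m/s = 3.2e+04 s = 0.3704 d.
C = 23.18·exp(−0.64·0.3704) = 23.18·0.789 = 18.29 mg/L.

18.3 mg/L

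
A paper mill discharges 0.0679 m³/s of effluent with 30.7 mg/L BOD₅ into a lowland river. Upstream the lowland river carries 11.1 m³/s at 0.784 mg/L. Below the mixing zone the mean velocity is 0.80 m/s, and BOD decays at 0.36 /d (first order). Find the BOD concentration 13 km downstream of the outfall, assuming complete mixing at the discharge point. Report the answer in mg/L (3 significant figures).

0.903 mg/L

After complete mixing, C₀ = (0.0679·30.7 + 11.1·0.784) / 11.17 = 0.9659 mg/L.
Travel time t = 1.3e+04 m / 0.80 m/s = 1.625e+04 s = 0.1881 d.
C = 0.9659·exp(−0.36·0.1881) = 0.9659·0.9345 = 0.9027 mg/L.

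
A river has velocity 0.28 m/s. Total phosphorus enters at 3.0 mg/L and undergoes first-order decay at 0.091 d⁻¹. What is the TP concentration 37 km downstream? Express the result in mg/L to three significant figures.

Travel time t = 37 km / 0.28 m/s = 3.7e+04/0.28 = 1.321e+05 s = 1.529 d.
First-order decay: C = 3.0·exp(−0.091·1.529) = 3.0·0.8701 = 2.61 mg/L.

2.61 mg/L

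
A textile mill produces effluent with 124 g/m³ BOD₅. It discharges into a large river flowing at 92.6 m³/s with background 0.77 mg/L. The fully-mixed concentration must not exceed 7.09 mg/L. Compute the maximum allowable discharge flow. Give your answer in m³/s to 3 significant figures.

5.01 m³/s

Mass balance at complete mixing: C_std·(Q_w + Q_r) = Q_w·C_e + Q_r·C_b.
Rearranging, Q_w = Q_r·(C_std − C_b)/(C_e − C_std) = 92.6·(7.09 − 0.77) / (124 − 7.09) = 5.006 m³/s.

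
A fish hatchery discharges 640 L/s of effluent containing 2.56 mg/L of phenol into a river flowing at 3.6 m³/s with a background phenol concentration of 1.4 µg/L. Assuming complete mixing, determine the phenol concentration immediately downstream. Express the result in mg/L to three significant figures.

0.388 mg/L

640 L/s = 0.64 m³/s.
1.4 µg/L = 0.0014 mg/L.
Flow-weighted mixing gives C = (0.64·2.56 + 3.6·0.0014) / (0.64 + 3.6) = 1.643/4.24 = 0.3876 mg/L.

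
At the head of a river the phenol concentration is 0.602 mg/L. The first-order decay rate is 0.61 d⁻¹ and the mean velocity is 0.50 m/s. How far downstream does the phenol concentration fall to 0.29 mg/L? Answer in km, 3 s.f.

51.7 km

From C = C₀·e^(−kt), t = ln(C₀/C)/k = ln(0.602/0.29)/0.61 = 0.7304/0.61 = 1.197 d.
Distance = v·t = 0.50 m/s × 1.035e+05 s = 5.173e+04 m = 51.73 km.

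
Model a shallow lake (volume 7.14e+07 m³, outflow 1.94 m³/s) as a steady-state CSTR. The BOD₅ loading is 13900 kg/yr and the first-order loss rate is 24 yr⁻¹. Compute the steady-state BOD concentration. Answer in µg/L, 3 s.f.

7.83 µg/L

Outflow Q = 1.94 m³/s × 3.156e+07 s/yr = 6.122e+07 m³/yr.
Steady-state CSTR mass balance: W = Q·C + k·V·C, so C = W/(Q + kV).
Q + kV = 6.122e+07 + 24·7.14e+07 = 1.775e+09 m³/yr.
C = 13900/1.775e+09 = 7.832e-06 kg/m³ = 0.007832 mg/L = 7.832 µg/L.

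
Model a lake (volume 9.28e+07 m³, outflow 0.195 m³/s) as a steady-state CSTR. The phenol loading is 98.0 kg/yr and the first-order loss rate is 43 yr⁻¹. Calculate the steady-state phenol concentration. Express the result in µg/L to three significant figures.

Outflow Q = 0.195 m³/s × 3.156e+07 s/yr = 6.154e+06 m³/yr.
Steady-state CSTR mass balance: W = Q·C + k·V·C, so C = W/(Q + kV).
Q + kV = 6.154e+06 + 43·9.28e+07 = 3.997e+09 m³/yr.
C = 98.0/3.997e+09 = 2.452e-08 kg/m³ = 2.452e-05 mg/L = 0.02452 µg/L.

0.0245 µg/L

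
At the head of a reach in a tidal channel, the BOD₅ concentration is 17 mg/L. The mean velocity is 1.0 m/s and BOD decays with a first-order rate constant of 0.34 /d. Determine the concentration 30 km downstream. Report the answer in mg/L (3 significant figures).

Travel time t = 30 km / 1.0 m/s = 3e+04/1.0 = 3e+04 s = 0.3472 d.
First-order decay: C = 17·exp(−0.34·0.3472) = 17·0.8886 = 15.11 mg/L.

15.1 mg/L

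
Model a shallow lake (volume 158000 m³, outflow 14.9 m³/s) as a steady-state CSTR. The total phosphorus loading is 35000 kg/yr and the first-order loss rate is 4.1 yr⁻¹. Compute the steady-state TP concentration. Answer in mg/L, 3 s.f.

0.0743 mg/L

Outflow Q = 14.9 m³/s × 3.156e+07 s/yr = 4.702e+08 m³/yr.
Steady-state CSTR mass balance: W = Q·C + k·V·C, so C = W/(Q + kV).
Q + kV = 4.702e+08 + 4.1·158000 = 4.709e+08 m³/yr.
C = 35000/4.709e+08 = 7.433e-05 kg/m³ = 0.07433 mg/L.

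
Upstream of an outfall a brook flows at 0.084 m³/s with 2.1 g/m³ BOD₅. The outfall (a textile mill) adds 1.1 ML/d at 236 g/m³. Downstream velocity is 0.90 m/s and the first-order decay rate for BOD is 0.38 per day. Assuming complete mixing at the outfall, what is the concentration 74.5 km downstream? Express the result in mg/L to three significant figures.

1.1 ML/d = 0.01273 m³/s.
After complete mixing, C₀ = (0.01273·236 + 0.084·2.1) / 0.09673 = 32.89 mg/L.
Travel time t = 7.45e+04 m / 0.90 m/s = 8.278e+04 s = 0.9581 d.
C = 32.89·exp(−0.38·0.9581) = 32.89·0.6948 = 22.85 mg/L.

22.9 mg/L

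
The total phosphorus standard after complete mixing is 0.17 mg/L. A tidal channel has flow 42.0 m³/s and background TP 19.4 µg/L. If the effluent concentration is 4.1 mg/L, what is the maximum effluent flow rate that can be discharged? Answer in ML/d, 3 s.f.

139 ML/d

19.4 µg/L = 0.0194 mg/L.
Mass balance at complete mixing: C_std·(Q_w + Q_r) = Q_w·C_e + Q_r·C_b.
Rearranging, Q_w = Q_r·(C_std − C_b)/(C_e − C_std) = 42.0·(0.17 − 0.0194) / (4.1 − 0.17) = 1.609 m³/s.
= 139.1 ML/d.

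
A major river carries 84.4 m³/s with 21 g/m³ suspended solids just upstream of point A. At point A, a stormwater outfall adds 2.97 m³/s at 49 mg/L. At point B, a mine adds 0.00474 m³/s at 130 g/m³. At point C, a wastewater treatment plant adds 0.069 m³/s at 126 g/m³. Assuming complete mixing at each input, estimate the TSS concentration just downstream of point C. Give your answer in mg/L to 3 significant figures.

22.0 mg/L

After input A: C = (84.4·21 + 2.97·49) / 87.37 = 21.95 mg/L.
After input B: C = (87.37·21.95 + 0.00474·130) / 87.37 = 21.96 mg/L.
After input C: C = (87.37·21.96 + 0.069·126) / 87.44 = 22.04 mg/L.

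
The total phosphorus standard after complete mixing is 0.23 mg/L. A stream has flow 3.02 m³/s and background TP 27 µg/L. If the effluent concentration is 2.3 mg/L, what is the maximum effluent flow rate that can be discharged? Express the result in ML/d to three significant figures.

27 µg/L = 0.027 mg/L.
Mass balance at complete mixing: C_std·(Q_w + Q_r) = Q_w·C_e + Q_r·C_b.
Rearranging, Q_w = Q_r·(C_std − C_b)/(C_e − C_std) = 3.02·(0.23 − 0.027) / (2.3 − 0.23) = 0.2962 m³/s.
= 25.59 ML/d.

25.6 ML/d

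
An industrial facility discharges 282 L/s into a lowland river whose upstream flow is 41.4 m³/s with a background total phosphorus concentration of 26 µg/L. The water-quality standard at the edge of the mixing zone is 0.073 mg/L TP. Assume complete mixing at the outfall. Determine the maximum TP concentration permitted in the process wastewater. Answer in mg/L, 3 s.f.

282 L/s = 0.282 m³/s.
26 µg/L = 0.026 mg/L.
Mass balance: 0.073·41.68 = 0.282·Cₑ + 41.4·0.026.
Cₑ = (3.043 − 1.076) / 0.282 = 6.973 mg/L.

6.97 mg/L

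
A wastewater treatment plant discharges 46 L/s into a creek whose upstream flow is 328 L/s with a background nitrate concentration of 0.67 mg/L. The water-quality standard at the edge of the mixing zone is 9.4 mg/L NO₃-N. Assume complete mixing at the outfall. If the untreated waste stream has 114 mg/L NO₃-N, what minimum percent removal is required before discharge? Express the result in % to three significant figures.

46 L/s = 0.046 m³/s.
328 L/s = 0.328 m³/s.
Mass balance: 9.4·0.374 = 0.046·Cₑ + 0.328·0.67.
Cₑ = (3.516 − 0.2198) / 0.046 = 71.65 mg/L.
Required removal = 1 − 71.65/114 = 37.15 %.

37.2 %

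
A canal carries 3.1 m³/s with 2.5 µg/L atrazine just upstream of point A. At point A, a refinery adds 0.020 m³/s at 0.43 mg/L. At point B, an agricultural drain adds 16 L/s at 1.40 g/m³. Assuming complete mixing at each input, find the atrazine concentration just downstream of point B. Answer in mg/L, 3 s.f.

2.5 µg/L = 0.0025 mg/L.
After input A: C = (3.1·0.0025 + 0.02·0.43) / 3.12 = 0.00524 mg/L.
16 L/s = 0.016 m³/s.
After input B: C = (3.12·0.00524 + 0.016·1.4) / 3.136 = 0.01236 mg/L.

0.0124 mg/L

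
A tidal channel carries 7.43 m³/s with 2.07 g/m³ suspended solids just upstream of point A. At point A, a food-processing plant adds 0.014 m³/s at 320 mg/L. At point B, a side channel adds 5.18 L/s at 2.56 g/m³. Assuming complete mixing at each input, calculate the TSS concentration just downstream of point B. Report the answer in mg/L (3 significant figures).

2.67 mg/L

After input A: C = (7.43·2.07 + 0.014·320) / 7.444 = 2.668 mg/L.
5.18 L/s = 0.00518 m³/s.
After input B: C = (7.444·2.668 + 0.00518·2.56) / 7.449 = 2.668 mg/L.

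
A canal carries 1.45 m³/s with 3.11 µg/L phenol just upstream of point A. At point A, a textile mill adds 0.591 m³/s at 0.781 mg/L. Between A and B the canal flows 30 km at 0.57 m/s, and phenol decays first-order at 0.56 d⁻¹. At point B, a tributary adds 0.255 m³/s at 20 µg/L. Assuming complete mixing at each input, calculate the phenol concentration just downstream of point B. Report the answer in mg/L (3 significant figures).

3.11 µg/L = 0.00311 mg/L.
After input A: C = (1.45·0.00311 + 0.591·0.781) / 2.041 = 0.2284 mg/L.
Over the 30 km reach to input B (t = 5.263e+04 s = 0.6092 d), decay gives C = 0.2284·exp(−0.56·0.6092) = 0.1624 mg/L.
20 µg/L = 0.02 mg/L.
After input B: C = (2.041·0.1624 + 0.255·0.02) / 2.296 = 0.1465 mg/L.

0.147 mg/L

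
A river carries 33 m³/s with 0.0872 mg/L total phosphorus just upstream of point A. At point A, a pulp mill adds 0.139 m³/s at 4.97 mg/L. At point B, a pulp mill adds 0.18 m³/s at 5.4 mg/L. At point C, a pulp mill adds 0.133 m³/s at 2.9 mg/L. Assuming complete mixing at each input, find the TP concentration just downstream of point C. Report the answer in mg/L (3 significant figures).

After input A: C = (33·0.0872 + 0.139·4.97) / 33.14 = 0.1077 mg/L.
After input B: C = (33.14·0.1077 + 0.18·5.4) / 33.32 = 0.1363 mg/L.
After input C: C = (33.32·0.1363 + 0.133·2.9) / 33.45 = 0.1473 mg/L.

0.147 mg/L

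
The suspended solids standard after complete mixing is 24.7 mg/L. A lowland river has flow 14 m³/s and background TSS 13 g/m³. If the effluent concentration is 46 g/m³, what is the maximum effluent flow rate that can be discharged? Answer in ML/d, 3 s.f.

664 ML/d

Mass balance at complete mixing: C_std·(Q_w + Q_r) = Q_w·C_e + Q_r·C_b.
Rearranging, Q_w = Q_r·(C_std − C_b)/(C_e − C_std) = 14·(24.7 − 13) / (46 − 24.7) = 7.69 m³/s.
= 664.4 ML/d.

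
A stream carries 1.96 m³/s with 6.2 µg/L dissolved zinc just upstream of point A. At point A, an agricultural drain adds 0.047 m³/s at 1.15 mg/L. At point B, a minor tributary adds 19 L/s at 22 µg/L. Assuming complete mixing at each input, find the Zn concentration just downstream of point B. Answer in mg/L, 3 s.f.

0.0329 mg/L

6.2 µg/L = 0.0062 mg/L.
After input A: C = (1.96·0.0062 + 0.047·1.15) / 2.007 = 0.03299 mg/L.
19 L/s = 0.019 m³/s.
22 µg/L = 0.022 mg/L.
After input B: C = (2.007·0.03299 + 0.019·0.022) / 2.026 = 0.03288 mg/L.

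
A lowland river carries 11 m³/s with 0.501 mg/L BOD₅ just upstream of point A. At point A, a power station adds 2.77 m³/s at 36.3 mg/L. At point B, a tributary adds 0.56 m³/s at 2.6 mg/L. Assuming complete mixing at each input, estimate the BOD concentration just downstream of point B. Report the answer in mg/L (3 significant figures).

After input A: C = (11·0.501 + 2.77·36.3) / 13.77 = 7.702 mg/L.
After input B: C = (13.77·7.702 + 0.56·2.6) / 14.33 = 7.503 mg/L.

7.50 mg/L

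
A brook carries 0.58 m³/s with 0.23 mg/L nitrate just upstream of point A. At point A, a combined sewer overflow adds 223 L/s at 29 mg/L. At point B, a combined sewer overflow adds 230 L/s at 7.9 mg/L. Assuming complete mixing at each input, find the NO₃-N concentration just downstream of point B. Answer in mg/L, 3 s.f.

223 L/s = 0.223 m³/s.
After input A: C = (0.58·0.23 + 0.223·29) / 0.803 = 8.22 mg/L.
230 L/s = 0.23 m³/s.
After input B: C = (0.803·8.22 + 0.23·7.9) / 1.033 = 8.148 mg/L.

8.15 mg/L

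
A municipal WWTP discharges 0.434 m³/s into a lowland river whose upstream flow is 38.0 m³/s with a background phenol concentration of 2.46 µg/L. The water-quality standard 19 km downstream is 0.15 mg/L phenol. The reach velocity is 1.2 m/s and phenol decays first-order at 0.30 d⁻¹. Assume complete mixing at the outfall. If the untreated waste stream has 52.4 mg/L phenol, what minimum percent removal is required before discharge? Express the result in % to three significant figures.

2.46 µg/L = 0.00246 mg/L.
Travel time to the compliance point: t = 1.9e+04/1.2 = 1.583e+04 s = 0.1833 d; decay factor exp(−0.30·0.1833) = 0.9465.
So the concentration just after mixing may be at most 0.15/0.9465 = 0.1585 mg/L.
Mass balance: 0.1585·38.43 = 0.434·Cₑ + 38·0.00246.
Cₑ = (6.091 − 0.09348) / 0.434 = 13.82 mg/L.
Required removal = 1 − 13.82/52.4 = 73.63 %.

73.6 %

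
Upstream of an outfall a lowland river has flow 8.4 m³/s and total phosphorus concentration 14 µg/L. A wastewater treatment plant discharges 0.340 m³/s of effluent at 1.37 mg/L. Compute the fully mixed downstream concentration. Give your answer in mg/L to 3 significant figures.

0.0668 mg/L

14 µg/L = 0.014 mg/L.
Conservation of mass across the mixing zone: C = (0.34·1.37 + 8.4·0.014) / (0.34 + 8.4) = 0.5834/8.74 = 0.06675 mg/L.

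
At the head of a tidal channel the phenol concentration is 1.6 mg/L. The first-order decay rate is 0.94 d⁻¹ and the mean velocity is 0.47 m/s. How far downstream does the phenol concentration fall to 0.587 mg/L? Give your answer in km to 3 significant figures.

From C = C₀·e^(−kt), t = ln(C₀/C)/k = ln(1.6/0.587)/0.94 = 1.003/0.94 = 1.067 d.
Distance = v·t = 0.47 m/s × 9.217e+04 s = 4.332e+04 m = 43.32 km.

43.3 km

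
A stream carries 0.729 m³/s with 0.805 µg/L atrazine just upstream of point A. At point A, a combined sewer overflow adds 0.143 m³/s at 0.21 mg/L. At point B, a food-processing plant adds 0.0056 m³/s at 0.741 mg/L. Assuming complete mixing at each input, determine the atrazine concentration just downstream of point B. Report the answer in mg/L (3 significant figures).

0.805 µg/L = 0.000805 mg/L.
After input A: C = (0.729·0.000805 + 0.143·0.21) / 0.872 = 0.03511 mg/L.
After input B: C = (0.872·0.03511 + 0.0056·0.741) / 0.8776 = 0.03962 mg/L.

0.0396 mg/L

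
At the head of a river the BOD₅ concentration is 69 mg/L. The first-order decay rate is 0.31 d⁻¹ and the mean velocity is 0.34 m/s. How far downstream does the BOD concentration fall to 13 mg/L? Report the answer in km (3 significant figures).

From C = C₀·e^(−kt), t = ln(C₀/C)/k = ln(69/13)/0.31 = 1.669/0.31 = 5.384 d.
Distance = v·t = 0.34 m/s × 4.652e+05 s = 1.582e+05 m = 158.2 km.

158 km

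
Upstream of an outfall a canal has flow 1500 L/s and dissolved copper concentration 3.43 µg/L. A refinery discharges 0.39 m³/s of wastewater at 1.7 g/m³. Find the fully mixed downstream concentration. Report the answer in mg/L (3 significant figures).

1500 L/s = 1.5 m³/s.
3.43 µg/L = 0.00343 mg/L.
Conservation of mass across the mixing zone: C = (0.39·1.7 + 1.5·0.00343) / (0.39 + 1.5) = 0.6681/1.89 = 0.3535 mg/L.

0.354 mg/L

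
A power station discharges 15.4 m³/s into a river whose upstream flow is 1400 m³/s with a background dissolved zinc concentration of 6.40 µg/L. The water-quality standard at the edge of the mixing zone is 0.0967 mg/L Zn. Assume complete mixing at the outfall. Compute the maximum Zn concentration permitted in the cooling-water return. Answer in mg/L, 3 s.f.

6.40 µg/L = 0.0064 mg/L.
Mass balance: 0.0967·1415 = 15.4·Cₑ + 1400·0.0064.
Cₑ = (136.9 − 8.96) / 15.4 = 8.306 mg/L.

8.31 mg/L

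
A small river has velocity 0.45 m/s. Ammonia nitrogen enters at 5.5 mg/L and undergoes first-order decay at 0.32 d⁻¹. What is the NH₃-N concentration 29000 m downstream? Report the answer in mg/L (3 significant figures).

4.33 mg/L

Travel time t = 29000 m / 0.45 m/s = 2.9e+04/0.45 = 6.444e+04 s = 0.7459 d.
First-order decay: C = 5.5·exp(−0.32·0.7459) = 5.5·0.7877 = 4.332 mg/L.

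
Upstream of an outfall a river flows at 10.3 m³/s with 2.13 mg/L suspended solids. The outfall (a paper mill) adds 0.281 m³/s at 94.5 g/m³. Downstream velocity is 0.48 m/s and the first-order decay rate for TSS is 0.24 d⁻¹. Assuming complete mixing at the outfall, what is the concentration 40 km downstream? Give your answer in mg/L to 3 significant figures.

3.64 mg/L

After complete mixing, C₀ = (0.281·94.5 + 10.3·2.13) / 10.58 = 4.583 mg/L.
Travel time t = 4e+04 m / 0.48 m/s = 8.333e+04 s = 0.9645 d.
C = 4.583·exp(−0.24·0.9645) = 4.583·0.7934 = 3.636 mg/L.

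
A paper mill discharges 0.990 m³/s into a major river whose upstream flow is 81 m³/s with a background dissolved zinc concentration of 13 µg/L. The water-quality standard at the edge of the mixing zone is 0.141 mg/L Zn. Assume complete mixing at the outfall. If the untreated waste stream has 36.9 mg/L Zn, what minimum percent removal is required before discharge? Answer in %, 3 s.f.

13 µg/L = 0.013 mg/L.
Mass balance: 0.141·81.99 = 0.99·Cₑ + 81·0.013.
Cₑ = (11.56 − 1.053) / 0.99 = 10.61 mg/L.
Required removal = 1 − 10.61/36.9 = 71.24 %.

71.2 %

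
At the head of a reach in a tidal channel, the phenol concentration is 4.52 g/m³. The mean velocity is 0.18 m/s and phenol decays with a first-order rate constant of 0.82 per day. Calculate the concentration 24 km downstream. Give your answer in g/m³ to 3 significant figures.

1.28 g/m³

Travel time t = 24 km / 0.18 m/s = 2.4e+04/0.18 = 1.333e+05 s = 1.543 d.
First-order decay: C = 4.52·exp(−0.82·1.543) = 4.52·0.2821 = 1.275 g/m³.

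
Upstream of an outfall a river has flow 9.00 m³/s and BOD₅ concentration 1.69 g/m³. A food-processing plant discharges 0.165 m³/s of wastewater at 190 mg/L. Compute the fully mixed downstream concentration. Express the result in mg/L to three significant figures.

5.08 mg/L

By mass balance at complete mixing, C = (0.165·190 + 9·1.69) / (0.165 + 9) = 46.56/9.165 = 5.08 mg/L.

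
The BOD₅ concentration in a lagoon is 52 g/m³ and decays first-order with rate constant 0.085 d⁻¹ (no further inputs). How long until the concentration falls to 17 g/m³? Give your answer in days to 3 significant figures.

13.2 d

t = ln(C₀/C)/k = ln(52/17)/0.085 = 1.118/0.085 = 13.15 d.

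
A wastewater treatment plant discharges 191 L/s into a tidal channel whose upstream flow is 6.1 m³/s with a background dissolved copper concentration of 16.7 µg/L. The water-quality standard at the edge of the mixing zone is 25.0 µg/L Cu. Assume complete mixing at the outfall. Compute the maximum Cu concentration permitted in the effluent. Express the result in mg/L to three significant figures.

191 L/s = 0.191 m³/s.
16.7 µg/L = 0.0167 mg/L.
25.0 µg/L = 0.025 mg/L.
Mass balance: 0.025·6.291 = 0.191·Cₑ + 6.1·0.0167.
Cₑ = (0.1573 − 0.1019) / 0.191 = 0.2901 mg/L.

0.290 mg/L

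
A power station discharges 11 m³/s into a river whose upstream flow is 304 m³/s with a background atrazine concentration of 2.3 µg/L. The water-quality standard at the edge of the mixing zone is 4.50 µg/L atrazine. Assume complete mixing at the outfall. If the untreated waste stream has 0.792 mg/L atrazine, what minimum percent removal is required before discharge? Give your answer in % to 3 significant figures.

2.3 µg/L = 0.0023 mg/L.
4.50 µg/L = 0.0045 mg/L.
Mass balance: 0.0045·315 = 11·Cₑ + 304·0.0023.
Cₑ = (1.418 − 0.6992) / 11 = 0.0653 mg/L.
Required removal = 1 − 0.0653/0.792 = 91.76 %.

91.8 %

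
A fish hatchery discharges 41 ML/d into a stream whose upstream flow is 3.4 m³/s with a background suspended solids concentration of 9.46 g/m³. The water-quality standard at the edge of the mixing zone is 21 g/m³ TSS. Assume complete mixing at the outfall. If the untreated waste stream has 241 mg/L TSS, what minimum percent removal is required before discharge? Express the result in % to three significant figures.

41 ML/d = 0.4745 m³/s.
Mass balance: 21·3.875 = 0.4745·Cₑ + 3.4·9.46.
Cₑ = (81.37 − 32.16) / 0.4745 = 103.7 mg/L.
Required removal = 1 − 103.7/241 = 56.98 %.

57.0 %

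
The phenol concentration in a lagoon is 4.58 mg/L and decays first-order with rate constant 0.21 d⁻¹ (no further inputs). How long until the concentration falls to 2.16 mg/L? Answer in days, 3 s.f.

t = ln(C₀/C)/k = ln(4.58/2.16)/0.21 = 0.7516/0.21 = 3.579 d.

3.58 d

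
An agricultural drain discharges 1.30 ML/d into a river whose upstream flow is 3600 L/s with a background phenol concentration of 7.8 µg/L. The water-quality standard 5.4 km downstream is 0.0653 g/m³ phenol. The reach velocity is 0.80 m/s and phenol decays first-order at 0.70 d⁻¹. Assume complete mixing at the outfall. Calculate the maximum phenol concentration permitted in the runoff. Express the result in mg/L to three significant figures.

1.30 ML/d = 0.01505 m³/s.
3600 L/s = 3.6 m³/s.
7.8 µg/L = 0.0078 mg/L.
Travel time to the compliance point: t = 5400/0.80 = 6750 s = 0.07812 d; decay factor exp(−0.70·0.07812) = 0.9468.
So the concentration just after mixing may be at most 0.0653/0.9468 = 0.06897 mg/L.
Mass balance: 0.06897·3.615 = 0.01505·Cₑ + 3.6·0.0078.
Cₑ = (0.2493 − 0.02808) / 0.01505 = 14.7 mg/L.

14.7 mg/L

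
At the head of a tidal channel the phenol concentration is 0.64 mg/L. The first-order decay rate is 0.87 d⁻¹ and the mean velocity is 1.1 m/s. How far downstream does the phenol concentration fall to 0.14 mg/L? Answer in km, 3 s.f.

From C = C₀·e^(−kt), t = ln(C₀/C)/k = ln(0.64/0.14)/0.87 = 1.52/0.87 = 1.747 d.
Distance = v·t = 1.1 m/s × 1.509e+05 s = 1.66e+05 m = 166 km.

166 km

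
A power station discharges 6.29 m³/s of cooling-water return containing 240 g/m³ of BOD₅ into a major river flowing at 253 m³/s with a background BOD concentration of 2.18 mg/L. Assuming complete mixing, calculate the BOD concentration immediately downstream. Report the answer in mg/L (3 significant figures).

Flow-weighted mixing gives C = (6.29·240 + 253·2.18) / (6.29 + 253) = 2061/259.3 = 7.949 mg/L.

7.95 mg/L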